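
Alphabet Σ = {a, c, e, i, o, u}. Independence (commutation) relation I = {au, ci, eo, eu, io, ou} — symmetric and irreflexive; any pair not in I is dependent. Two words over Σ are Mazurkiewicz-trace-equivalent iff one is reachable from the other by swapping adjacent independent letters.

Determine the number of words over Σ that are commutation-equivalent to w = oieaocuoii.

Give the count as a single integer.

12

0(o) covers ∅
1(i) covers ∅
2(e) covers 1:i
3(a) covers 0:o, 2:e
4(o) covers 3:a
5(c) covers 4:o
6(u) covers 5:c
7(o) covers 5:c
8(i) covers 6:u
9(i) covers 8:i
floor of heap: 0:o, 1:i
completions by unplaced set U, small U first (add the entries for U minus each lowest piece of U):
  |U|=1: {7}:1  {9}:1
  |U|=2: {7,9}:2  {8,9}:1
  |U|=3: {6,8,9}:1  {7,8,9}:3
  |U|=4: {6,7,8,9}:4
  |U|=5: {5,6,7,8,9}:4
  |U|=6: {4,5,6,7,8,9}:4
  |U|=7: {3,4,5,6,7,8,9}:4
  |U|=8: {0,3,4,5,6,7,8,9}:4  {2,3,4,5,6,7,8,9}:4
  start at 0(o): 4
  start at 1(i): 8
sum over floor = 12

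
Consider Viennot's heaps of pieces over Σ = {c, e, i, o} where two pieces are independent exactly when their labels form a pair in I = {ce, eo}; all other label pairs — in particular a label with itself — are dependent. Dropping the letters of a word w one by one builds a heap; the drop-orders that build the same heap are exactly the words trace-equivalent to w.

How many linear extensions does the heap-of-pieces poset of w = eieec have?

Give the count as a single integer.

3

piece 0:e — minimal
piece 1:i rests on {0:e}
piece 2:e rests on {1:i}
piece 3:e rests on {2:e}
piece 4:c rests on {1:i}
minimal pieces: {0:e}
ways to finish when only these pieces remain (= sum over removing one remaining piece with nothing left below it):
  1 left: {3}→1  {4}→1
  2 left: {2,3}→1  {3,4}→2
  3 left: {2,3,4}→3
  placing 0:e first → 3 extensions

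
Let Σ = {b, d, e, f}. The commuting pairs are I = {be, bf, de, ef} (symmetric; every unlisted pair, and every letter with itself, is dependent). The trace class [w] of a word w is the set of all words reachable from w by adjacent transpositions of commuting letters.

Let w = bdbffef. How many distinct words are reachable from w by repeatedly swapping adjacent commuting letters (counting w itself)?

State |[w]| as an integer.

drop 0:b onto floor
drop 1:d onto {0:b}
drop 2:b onto {1:d}
drop 3:f onto {1:d}
drop 4:f onto {3:f}
drop 5:e onto floor
drop 6:f onto {4:f}
ground layer = {0:b, 5:e}
drop-orders for the pieces not yet dropped (sum over which currently-grounded one goes next):
  1 to go: {2} 1  {5} 1  {6} 1
  2 to go: {2,5} 2  {2,6} 2  {4,6} 1  {5,6} 2
  3 to go: {2,4,6} 3  {2,5,6} 6  {3,4,6} 1  {4,5,6} 3
  4 to go: {2,3,4,6} 4  {2,4,5,6} 12  {3,4,5,6} 4
  5 to go: {1,2,3,4,6} 4  {2,3,4,5,6} 20
  if 0:b drops first: 24 orders
  if 5:e drops first: 4 orders
heap linearizations: 28

28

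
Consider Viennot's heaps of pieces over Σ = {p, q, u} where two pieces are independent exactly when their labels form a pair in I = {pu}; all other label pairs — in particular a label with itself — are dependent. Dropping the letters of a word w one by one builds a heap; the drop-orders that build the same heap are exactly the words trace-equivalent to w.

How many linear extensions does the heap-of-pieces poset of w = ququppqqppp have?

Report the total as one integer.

drop 0:q onto floor
drop 1:u onto {0:q}
drop 2:q onto {1:u}
drop 3:u onto {2:q}
drop 4:p onto {2:q}
drop 5:p onto {4:p}
drop 6:q onto {3:u, 5:p}
drop 7:q onto {6:q}
drop 8:p onto {7:q}
drop 9:p onto {8:p}
drop 10:p onto {9:p}
ground layer = {0:q}
drop-orders for the pieces not yet dropped (sum over which currently-grounded one goes next):
  1 to go: {10} 1
  2 to go: {9,10} 1
  3 to go: {8,9,10} 1
  4 to go: {7,8,9,10} 1
  5 to go: {6,7,8,9,10} 1
  6 to go: {3,6,7,8,9,10} 1  {5,6,7,8,9,10} 1
  7 to go: {3,5,6,7,8,9,10} 2  {4,5,6,7,8,9,10} 1
  8 to go: {3,4,5,6,7,8,9,10} 3
  9 to go: {2,3,4,5,6,7,8,9,10} 3
  if 0:q drops first: 3 orders

3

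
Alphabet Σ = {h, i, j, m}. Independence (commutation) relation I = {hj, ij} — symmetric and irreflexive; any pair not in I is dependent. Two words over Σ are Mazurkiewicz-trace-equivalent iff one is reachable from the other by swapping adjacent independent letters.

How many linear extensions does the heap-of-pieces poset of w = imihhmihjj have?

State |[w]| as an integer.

#0=i has no predecessor
#1=m depends on [0:i]
#2=i depends on [1:m]
#3=h depends on [2:i]
#4=h depends on [3:h]
#5=m depends on [4:h]
#6=i depends on [5:m]
#7=h depends on [6:i]
#8=j depends on [5:m]
#9=j depends on [8:j]
sources: [0:i]
N(rest) = Σ N(rest − s) over sources s of rest; N(one piece) = 1:
  size 1 → [7]=1  [9]=1
  size 2 → [6,7]=1  [7,9]=2  [8,9]=1
  size 3 → [6,7,9]=3  [7,8,9]=3
  size 4 → [6,7,8,9]=6
  size 5 → [5,6,7,8,9]=6
  size 6 → [4,5,6,7,8,9]=6
  size 7 → [3,4,5,6,7,8,9]=6
  size 8 → [2,3,4,5,6,7,8,9]=6
  first=0(i) contributes 6

6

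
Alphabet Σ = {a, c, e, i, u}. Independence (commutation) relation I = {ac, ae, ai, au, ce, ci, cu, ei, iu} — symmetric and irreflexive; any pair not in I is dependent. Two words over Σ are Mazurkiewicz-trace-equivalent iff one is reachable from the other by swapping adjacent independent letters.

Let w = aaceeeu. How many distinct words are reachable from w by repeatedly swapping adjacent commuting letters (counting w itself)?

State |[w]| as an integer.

#0=a has no predecessor
#1=a depends on [0:a]
#2=c has no predecessor
#3=e has no predecessor
#4=e depends on [3:e]
#5=e depends on [4:e]
#6=u depends on [5:e]
sources: [0:a, 2:c, 3:e]
N(rest) = Σ N(rest − s) over sources s of rest; N(one piece) = 1:
  size 1 → [1]=1  [2]=1  [6]=1
  size 2 → [0,1]=1  [1,2]=2  [1,6]=2  [2,6]=2  [5,6]=1
  size 3 → [0,1,2]=3  [0,1,6]=3  [1,2,6]=6  [1,5,6]=3  [2,5,6]=3  [4,5,6]=1
  size 4 → [0,1,2,6]=12  [0,1,5,6]=6  [1,2,5,6]=12  [1,4,5,6]=4  [2,4,5,6]=4  [3,4,5,6]=1
  size 5 → [0,1,2,5,6]=30  [0,1,4,5,6]=10  [1,2,4,5,6]=20  [1,3,4,5,6]=5  [2,3,4,5,6]=5
  first=0(a) contributes 30
  first=2(c) contributes 15
  first=3(e) contributes 60
|[w]| = 105

105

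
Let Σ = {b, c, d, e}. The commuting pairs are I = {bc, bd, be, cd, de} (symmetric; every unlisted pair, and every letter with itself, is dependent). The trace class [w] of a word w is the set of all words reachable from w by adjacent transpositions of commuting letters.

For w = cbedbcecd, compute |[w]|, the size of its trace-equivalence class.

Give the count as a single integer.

0(c) covers ∅
1(b) covers ∅
2(e) covers 0:c
3(d) covers ∅
4(b) covers 1:b
5(c) covers 2:e
6(e) covers 5:c
7(c) covers 6:e
8(d) covers 3:d
floor of heap: 0:c, 1:b, 3:d
completions by unplaced set U, small U first (add the entries for U minus each lowest piece of U):
  |U|=1: {4}:1  {7}:1  {8}:1
  |U|=2: {1,4}:1  {3,8}:1  {4,7}:2  {4,8}:2  {6,7}:1  {7,8}:2
  |U|=3: {1,4,7}:3  {1,4,8}:3  {3,4,8}:3  {3,7,8}:3  {4,6,7}:3  {4,7,8}:6  {5,6,7}:1  {6,7,8}:3
  |U|=4: {1,3,4,8}:6  {1,4,6,7}:6  {1,4,7,8}:12  {2,5,6,7}:1  {3,4,7,8}:12  {3,6,7,8}:6  {4,5,6,7}:4  {4,6,7,8}:12  {5,6,7,8}:4
  |U|=5: {0,2,5,6,7}:1  {1,3,4,7,8}:30  {1,4,5,6,7}:10  {1,4,6,7,8}:30  {2,4,5,6,7}:5  {2,5,6,7,8}:5  {3,4,6,7,8}:30  {3,5,6,7,8}:10  {4,5,6,7,8}:20
  |U|=6: {0,2,4,5,6,7}:6  {0,2,5,6,7,8}:6  {1,2,4,5,6,7}:15  {1,3,4,6,7,8}:90  {1,4,5,6,7,8}:60  {2,3,5,6,7,8}:15  {2,4,5,6,7,8}:30  {3,4,5,6,7,8}:60
  |U|=7: {0,1,2,4,5,6,7}:21  {0,2,3,5,6,7,8}:21  {0,2,4,5,6,7,8}:42  {1,2,4,5,6,7,8}:105  {1,3,4,5,6,7,8}:210  {2,3,4,5,6,7,8}:105
  start at 0(c): 420
  start at 1(b): 168
  start at 3(d): 168
sum over floor = 756

756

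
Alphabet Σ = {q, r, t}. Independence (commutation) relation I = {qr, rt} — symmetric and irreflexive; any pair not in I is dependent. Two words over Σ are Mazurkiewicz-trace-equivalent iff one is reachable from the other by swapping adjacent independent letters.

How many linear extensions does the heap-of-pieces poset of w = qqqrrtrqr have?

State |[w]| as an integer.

#0=q has no predecessor
#1=q depends on [0:q]
#2=q depends on [1:q]
#3=r has no predecessor
#4=r depends on [3:r]
#5=t depends on [2:q]
#6=r depends on [4:r]
#7=q depends on [5:t]
#8=r depends on [6:r]
sources: [0:q, 3:r]
N(rest) = Σ N(rest − s) over sources s of rest; N(one piece) = 1:
  size 1 → [7]=1  [8]=1
  size 2 → [5,7]=1  [6,8]=1  [7,8]=2
  size 3 → [2,5,7]=1  [4,6,8]=1  [5,7,8]=3  [6,7,8]=3
  size 4 → [1,2,5,7]=1  [2,5,7,8]=4  [3,4,6,8]=1  [4,6,7,8]=4  [5,6,7,8]=6
  size 5 → [0,1,2,5,7]=1  [1,2,5,7,8]=5  [2,5,6,7,8]=10  [3,4,6,7,8]=5  [4,5,6,7,8]=10
  size 6 → [0,1,2,5,7,8]=6  [1,2,5,6,7,8]=15  [2,4,5,6,7,8]=20  [3,4,5,6,7,8]=15
  size 7 → [0,1,2,5,6,7,8]=21  [1,2,4,5,6,7,8]=35  [2,3,4,5,6,7,8]=35
  first=0(q) contributes 70
  first=3(r) contributes 56
|[w]| = 126

126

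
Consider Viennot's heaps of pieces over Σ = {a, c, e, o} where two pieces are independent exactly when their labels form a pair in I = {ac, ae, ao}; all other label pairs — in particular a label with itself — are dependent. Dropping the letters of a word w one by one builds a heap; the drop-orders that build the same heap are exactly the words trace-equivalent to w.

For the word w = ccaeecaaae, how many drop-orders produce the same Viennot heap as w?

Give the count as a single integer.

210

drop 0:c onto floor
drop 1:c onto {0:c}
drop 2:a onto floor
drop 3:e onto {1:c}
drop 4:e onto {3:e}
drop 5:c onto {4:e}
drop 6:a onto {2:a}
drop 7:a onto {6:a}
drop 8:a onto {7:a}
drop 9:e onto {5:c}
ground layer = {0:c, 2:a}
drop-orders for the pieces not yet dropped (sum over which currently-grounded one goes next):
  1 to go: {8} 1  {9} 1
  2 to go: {5,9} 1  {7,8} 1  {8,9} 2
  3 to go: {4,5,9} 1  {5,8,9} 3  {6,7,8} 1  {7,8,9} 3
  4 to go: {2,6,7,8} 1  {3,4,5,9} 1  {4,5,8,9} 4  {5,7,8,9} 6  {6,7,8,9} 4
  5 to go: {1,3,4,5,9} 1  {2,6,7,8,9} 5  {3,4,5,8,9} 5  {4,5,7,8,9} 10  {5,6,7,8,9} 10
  6 to go: {0,1,3,4,5,9} 1  {1,3,4,5,8,9} 6  {2,5,6,7,8,9} 15  {3,4,5,7,8,9} 15  {4,5,6,7,8,9} 20
  7 to go: {0,1,3,4,5,8,9} 7  {1,3,4,5,7,8,9} 21  {2,4,5,6,7,8,9} 35  {3,4,5,6,7,8,9} 35
  8 to go: {0,1,3,4,5,7,8,9} 28  {1,3,4,5,6,7,8,9} 56  {2,3,4,5,6,7,8,9} 70
  if 0:c drops first: 126 orders
  if 2:a drops first: 84 orders
heap linearizations: 210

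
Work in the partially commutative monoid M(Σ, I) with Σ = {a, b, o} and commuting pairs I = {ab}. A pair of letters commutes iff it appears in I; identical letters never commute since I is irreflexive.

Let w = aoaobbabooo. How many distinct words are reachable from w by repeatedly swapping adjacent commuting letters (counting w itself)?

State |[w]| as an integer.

4

piece 0:a — minimal
piece 1:o rests on {0:a}
piece 2:a rests on {1:o}
piece 3:o rests on {2:a}
piece 4:b rests on {3:o}
piece 5:b rests on {4:b}
piece 6:a rests on {3:o}
piece 7:b rests on {5:b}
piece 8:o rests on {6:a, 7:b}
piece 9:o rests on {8:o}
piece 10:o rests on {9:o}
minimal pieces: {0:a}
ways to finish when only these pieces remain (= sum over removing one remaining piece with nothing left below it):
  1 left: {10}→1
  2 left: {9,10}→1
  3 left: {8,9,10}→1
  4 left: {6,8,9,10}→1  {7,8,9,10}→1
  5 left: {5,7,8,9,10}→1  {6,7,8,9,10}→2
  6 left: {4,5,7,8,9,10}→1  {5,6,7,8,9,10}→3
  7 left: {4,5,6,7,8,9,10}→4
  8 left: {3,4,5,6,7,8,9,10}→4
  9 left: {2,3,4,5,6,7,8,9,10}→4
  placing 0:a first → 4 extensions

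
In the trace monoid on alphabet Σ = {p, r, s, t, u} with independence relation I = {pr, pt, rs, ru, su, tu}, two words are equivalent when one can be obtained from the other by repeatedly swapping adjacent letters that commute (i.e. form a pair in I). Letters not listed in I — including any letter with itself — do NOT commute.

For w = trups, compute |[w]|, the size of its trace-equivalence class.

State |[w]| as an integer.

9

0(t) covers ∅
1(r) covers 0:t
2(u) covers ∅
3(p) covers 2:u
4(s) covers 0:t, 3:p
floor of heap: 0:t, 2:u
completions by unplaced set U, small U first (add the entries for U minus each lowest piece of U):
  |U|=1: {1}:1  {4}:1
  |U|=2: {1,4}:2  {3,4}:1
  |U|=3: {0,1,4}:2  {1,3,4}:3  {2,3,4}:1
  start at 0(t): 4
  start at 2(u): 5
sum over floor = 9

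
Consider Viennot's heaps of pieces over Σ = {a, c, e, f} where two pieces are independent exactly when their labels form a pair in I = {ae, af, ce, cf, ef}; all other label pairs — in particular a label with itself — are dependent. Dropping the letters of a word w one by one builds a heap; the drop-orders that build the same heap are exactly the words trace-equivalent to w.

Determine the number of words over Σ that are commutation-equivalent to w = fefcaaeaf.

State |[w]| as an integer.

0(f) covers ∅
1(e) covers ∅
2(f) covers 0:f
3(c) covers ∅
4(a) covers 3:c
5(a) covers 4:a
6(e) covers 1:e
7(a) covers 5:a
8(f) covers 2:f
floor of heap: 0:f, 1:e, 3:c
completions by unplaced set U, small U first (add the entries for U minus each lowest piece of U):
  |U|=1: {6}:1  {7}:1  {8}:1
  |U|=2: {1,6}:1  {2,8}:1  {5,7}:1  {6,7}:2  {6,8}:2  {7,8}:2
  |U|=3: {0,2,8}:1  {1,6,7}:3  {1,6,8}:3  {2,6,8}:3  {2,7,8}:3  {4,5,7}:1  {5,6,7}:3  {5,7,8}:3  {6,7,8}:6
  |U|=4: {0,2,6,8}:4  {0,2,7,8}:4  {1,2,6,8}:6  {1,5,6,7}:6  {1,6,7,8}:12  {2,5,7,8}:6  {2,6,7,8}:12  {3,4,5,7}:1  {4,5,6,7}:4  {4,5,7,8}:4  {5,6,7,8}:12
  |U|=5: {0,1,2,6,8}:10  {0,2,5,7,8}:10  {0,2,6,7,8}:20  {1,2,6,7,8}:30  {1,4,5,6,7}:10  {1,5,6,7,8}:30  {2,4,5,7,8}:10  {2,5,6,7,8}:30  {3,4,5,6,7}:5  {3,4,5,7,8}:5  {4,5,6,7,8}:20
  |U|=6: {0,1,2,6,7,8}:60  {0,2,4,5,7,8}:20  {0,2,5,6,7,8}:60  {1,2,5,6,7,8}:90  {1,3,4,5,6,7}:15  {1,4,5,6,7,8}:60  {2,3,4,5,7,8}:15  {2,4,5,6,7,8}:60  {3,4,5,6,7,8}:30
  |U|=7: {0,1,2,5,6,7,8}:210  {0,2,3,4,5,7,8}:35  {0,2,4,5,6,7,8}:140  {1,2,4,5,6,7,8}:210  {1,3,4,5,6,7,8}:105  {2,3,4,5,6,7,8}:105
  start at 0(f): 420
  start at 1(e): 280
  start at 3(c): 560
sum over floor = 1260

1260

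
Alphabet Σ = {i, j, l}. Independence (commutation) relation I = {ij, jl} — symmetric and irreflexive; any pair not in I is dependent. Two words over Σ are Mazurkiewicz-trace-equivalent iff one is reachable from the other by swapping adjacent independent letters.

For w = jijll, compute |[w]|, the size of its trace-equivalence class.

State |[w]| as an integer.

0(j) covers ∅
1(i) covers ∅
2(j) covers 0:j
3(l) covers 1:i
4(l) covers 3:l
floor of heap: 0:j, 1:i
completions by unplaced set U, small U first (add the entries for U minus each lowest piece of U):
  |U|=1: {2}:1  {4}:1
  |U|=2: {0,2}:1  {2,4}:2  {3,4}:1
  |U|=3: {0,2,4}:3  {1,3,4}:1  {2,3,4}:3
  start at 0(j): 4
  start at 1(i): 6
sum over floor = 10

10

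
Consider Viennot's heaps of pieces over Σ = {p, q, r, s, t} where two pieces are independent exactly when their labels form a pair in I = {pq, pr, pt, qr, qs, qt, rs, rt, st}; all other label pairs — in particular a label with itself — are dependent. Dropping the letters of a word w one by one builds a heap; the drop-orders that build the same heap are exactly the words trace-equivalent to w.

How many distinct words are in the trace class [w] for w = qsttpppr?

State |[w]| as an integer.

piece 0:q — minimal
piece 1:s — minimal
piece 2:t — minimal
piece 3:t rests on {2:t}
piece 4:p rests on {1:s}
piece 5:p rests on {4:p}
piece 6:p rests on {5:p}
piece 7:r — minimal
minimal pieces: {0:q, 1:s, 2:t, 7:r}
ways to finish when only these pieces remain (= sum over removing one remaining piece with nothing left below it):
  1 left: {0}→1  {3}→1  {6}→1  {7}→1
  2 left: {0,3}→2  {0,6}→2  {0,7}→2  {2,3}→1  {3,6}→2  {3,7}→2  {5,6}→1  {6,7}→2
  3 left: {0,2,3}→3  {0,3,6}→6  {0,3,7}→6  {0,5,6}→3  {0,6,7}→6  {2,3,6}→3  {2,3,7}→3  {3,5,6}→3  {3,6,7}→6  {4,5,6}→1  {5,6,7}→3
  4 left: {0,2,3,6}→12  {0,2,3,7}→12  {0,3,5,6}→12  {0,3,6,7}→24  {0,4,5,6}→4  {0,5,6,7}→12  {1,4,5,6}→1  {2,3,5,6}→6  {2,3,6,7}→12  {3,4,5,6}→4  {3,5,6,7}→12  {4,5,6,7}→4
  5 left: {0,1,4,5,6}→5  {0,2,3,5,6}→30  {0,2,3,6,7}→60  {0,3,4,5,6}→20  {0,3,5,6,7}→60  {0,4,5,6,7}→20  {1,3,4,5,6}→5  {1,4,5,6,7}→5  {2,3,4,5,6}→10  {2,3,5,6,7}→30  {3,4,5,6,7}→20
  6 left: {0,1,3,4,5,6}→30  {0,1,4,5,6,7}→30  {0,2,3,4,5,6}→60  {0,2,3,5,6,7}→180  {0,3,4,5,6,7}→120  {1,2,3,4,5,6}→15  {1,3,4,5,6,7}→30  {2,3,4,5,6,7}→60
  placing 0:q first → 105 extensions
  placing 1:s first → 420 extensions
  placing 2:t first → 210 extensions
  placing 7:r first → 105 extensions
total linear extensions = 840

840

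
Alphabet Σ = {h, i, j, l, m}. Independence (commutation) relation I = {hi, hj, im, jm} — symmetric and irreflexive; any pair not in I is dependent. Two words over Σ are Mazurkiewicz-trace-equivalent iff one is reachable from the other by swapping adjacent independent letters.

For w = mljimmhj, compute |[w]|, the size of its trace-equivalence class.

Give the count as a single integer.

drop 0:m onto floor
drop 1:l onto {0:m}
drop 2:j onto {1:l}
drop 3:i onto {2:j}
drop 4:m onto {1:l}
drop 5:m onto {4:m}
drop 6:h onto {5:m}
drop 7:j onto {3:i}
ground layer = {0:m}
drop-orders for the pieces not yet dropped (sum over which currently-grounded one goes next):
  1 to go: {6} 1  {7} 1
  2 to go: {3,7} 1  {5,6} 1  {6,7} 2
  3 to go: {2,3,7} 1  {3,6,7} 3  {4,5,6} 1  {5,6,7} 3
  4 to go: {2,3,6,7} 4  {3,5,6,7} 6  {4,5,6,7} 4
  5 to go: {2,3,5,6,7} 10  {3,4,5,6,7} 10
  6 to go: {2,3,4,5,6,7} 20
  if 0:m drops first: 20 orders

20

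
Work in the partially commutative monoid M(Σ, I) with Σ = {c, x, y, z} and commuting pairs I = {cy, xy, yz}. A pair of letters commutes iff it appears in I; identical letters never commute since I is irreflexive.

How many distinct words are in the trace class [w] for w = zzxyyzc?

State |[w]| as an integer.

21

piece 0:z — minimal
piece 1:z rests on {0:z}
piece 2:x rests on {1:z}
piece 3:y — minimal
piece 4:y rests on {3:y}
piece 5:z rests on {2:x}
piece 6:c rests on {5:z}
minimal pieces: {0:z, 3:y}
ways to finish when only these pieces remain (= sum over removing one remaining piece with nothing left below it):
  1 left: {4}→1  {6}→1
  2 left: {3,4}→1  {4,6}→2  {5,6}→1
  3 left: {2,5,6}→1  {3,4,6}→3  {4,5,6}→3
  4 left: {1,2,5,6}→1  {2,4,5,6}→4  {3,4,5,6}→6
  5 left: {0,1,2,5,6}→1  {1,2,4,5,6}→5  {2,3,4,5,6}→10
  placing 0:z first → 15 extensions
  placing 3:y first → 6 extensions
total linear extensions = 21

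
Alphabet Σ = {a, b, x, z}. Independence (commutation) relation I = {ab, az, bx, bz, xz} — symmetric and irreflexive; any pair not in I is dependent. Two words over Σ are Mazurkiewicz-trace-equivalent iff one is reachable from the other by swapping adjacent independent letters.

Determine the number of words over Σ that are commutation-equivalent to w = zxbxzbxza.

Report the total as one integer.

1260

piece 0:z — minimal
piece 1:x — minimal
piece 2:b — minimal
piece 3:x rests on {1:x}
piece 4:z rests on {0:z}
piece 5:b rests on {2:b}
piece 6:x rests on {3:x}
piece 7:z rests on {4:z}
piece 8:a rests on {6:x}
minimal pieces: {0:z, 1:x, 2:b}
ways to finish when only these pieces remain (= sum over removing one remaining piece with nothing left below it):
  1 left: {5}→1  {7}→1  {8}→1
  2 left: {2,5}→1  {4,7}→1  {5,7}→2  {5,8}→2  {6,8}→1  {7,8}→2
  3 left: {0,4,7}→1  {2,5,7}→3  {2,5,8}→3  {3,6,8}→1  {4,5,7}→3  {4,7,8}→3  {5,6,8}→3  {5,7,8}→6  {6,7,8}→3
  4 left: {0,4,5,7}→4  {0,4,7,8}→4  {1,3,6,8}→1  {2,4,5,7}→6  {2,5,6,8}→6  {2,5,7,8}→12  {3,5,6,8}→4  {3,6,7,8}→4  {4,5,7,8}→12  {4,6,7,8}→6  {5,6,7,8}→12
  5 left: {0,2,4,5,7}→10  {0,4,5,7,8}→20  {0,4,6,7,8}→10  {1,3,5,6,8}→5  {1,3,6,7,8}→5  {2,3,5,6,8}→10  {2,4,5,7,8}→30  {2,5,6,7,8}→30  {3,4,6,7,8}→10  {3,5,6,7,8}→20  {4,5,6,7,8}→30
  6 left: {0,2,4,5,7,8}→60  {0,3,4,6,7,8}→20  {0,4,5,6,7,8}→60  {1,2,3,5,6,8}→15  {1,3,4,6,7,8}→15  {1,3,5,6,7,8}→30  {2,3,5,6,7,8}→60  {2,4,5,6,7,8}→90  {3,4,5,6,7,8}→60
  7 left: {0,1,3,4,6,7,8}→35  {0,2,4,5,6,7,8}→210  {0,3,4,5,6,7,8}→140  {1,2,3,5,6,7,8}→105  {1,3,4,5,6,7,8}→105  {2,3,4,5,6,7,8}→210
  placing 0:z first → 420 extensions
  placing 1:x first → 560 extensions
  placing 2:b first → 280 extensions
total linear extensions = 1260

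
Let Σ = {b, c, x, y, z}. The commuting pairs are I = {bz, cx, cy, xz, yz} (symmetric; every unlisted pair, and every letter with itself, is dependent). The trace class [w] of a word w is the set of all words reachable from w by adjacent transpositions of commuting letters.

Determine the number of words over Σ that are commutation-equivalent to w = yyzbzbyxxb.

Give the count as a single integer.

45

drop 0:y onto floor
drop 1:y onto {0:y}
drop 2:z onto floor
drop 3:b onto {1:y}
drop 4:z onto {2:z}
drop 5:b onto {3:b}
drop 6:y onto {5:b}
drop 7:x onto {6:y}
drop 8:x onto {7:x}
drop 9:b onto {8:x}
ground layer = {0:y, 2:z}
drop-orders for the pieces not yet dropped (sum over which currently-grounded one goes next):
  1 to go: {4} 1  {9} 1
  2 to go: {2,4} 1  {4,9} 2  {8,9} 1
  3 to go: {2,4,9} 3  {4,8,9} 3  {7,8,9} 1
  4 to go: {2,4,8,9} 6  {4,7,8,9} 4  {6,7,8,9} 1
  5 to go: {2,4,7,8,9} 10  {4,6,7,8,9} 5  {5,6,7,8,9} 1
  6 to go: {2,4,6,7,8,9} 15  {3,5,6,7,8,9} 1  {4,5,6,7,8,9} 6
  7 to go: {1,3,5,6,7,8,9} 1  {2,4,5,6,7,8,9} 21  {3,4,5,6,7,8,9} 7
  8 to go: {0,1,3,5,6,7,8,9} 1  {1,3,4,5,6,7,8,9} 8  {2,3,4,5,6,7,8,9} 28
  if 0:y drops first: 36 orders
  if 2:z drops first: 9 orders
heap linearizations: 45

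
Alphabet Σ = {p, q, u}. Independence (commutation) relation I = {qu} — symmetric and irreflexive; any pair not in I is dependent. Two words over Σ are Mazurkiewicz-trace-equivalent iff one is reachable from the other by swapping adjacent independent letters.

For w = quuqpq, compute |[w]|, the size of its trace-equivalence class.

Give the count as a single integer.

#0=q has no predecessor
#1=u has no predecessor
#2=u depends on [1:u]
#3=q depends on [0:q]
#4=p depends on [2:u, 3:q]
#5=q depends on [4:p]
sources: [0:q, 1:u]
N(rest) = Σ N(rest − s) over sources s of rest; N(one piece) = 1:
  size 1 → [5]=1
  size 2 → [4,5]=1
  size 3 → [2,4,5]=1  [3,4,5]=1
  size 4 → [0,3,4,5]=1  [1,2,4,5]=1  [2,3,4,5]=2
  first=0(q) contributes 3
  first=1(u) contributes 3
|[w]| = 6

6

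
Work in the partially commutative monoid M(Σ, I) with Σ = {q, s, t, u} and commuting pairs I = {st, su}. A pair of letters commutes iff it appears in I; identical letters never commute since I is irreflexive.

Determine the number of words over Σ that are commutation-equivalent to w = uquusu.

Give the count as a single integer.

4

#0=u has no predecessor
#1=q depends on [0:u]
#2=u depends on [1:q]
#3=u depends on [2:u]
#4=s depends on [1:q]
#5=u depends on [3:u]
sources: [0:u]
N(rest) = Σ N(rest − s) over sources s of rest; N(one piece) = 1:
  size 1 → [4]=1  [5]=1
  size 2 → [3,5]=1  [4,5]=2
  size 3 → [2,3,5]=1  [3,4,5]=3
  size 4 → [2,3,4,5]=4
  first=0(u) contributes 4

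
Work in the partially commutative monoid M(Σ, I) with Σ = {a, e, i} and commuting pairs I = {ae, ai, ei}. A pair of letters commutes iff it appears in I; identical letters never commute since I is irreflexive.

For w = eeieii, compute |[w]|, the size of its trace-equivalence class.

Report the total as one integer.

20

#0=e has no predecessor
#1=e depends on [0:e]
#2=i has no predecessor
#3=e depends on [1:e]
#4=i depends on [2:i]
#5=i depends on [4:i]
sources: [0:e, 2:i]
N(rest) = Σ N(rest − s) over sources s of rest; N(one piece) = 1:
  size 1 → [3]=1  [5]=1
  size 2 → [1,3]=1  [3,5]=2  [4,5]=1
  size 3 → [0,1,3]=1  [1,3,5]=3  [2,4,5]=1  [3,4,5]=3
  size 4 → [0,1,3,5]=4  [1,3,4,5]=6  [2,3,4,5]=4
  first=0(e) contributes 10
  first=2(i) contributes 10
|[w]| = 20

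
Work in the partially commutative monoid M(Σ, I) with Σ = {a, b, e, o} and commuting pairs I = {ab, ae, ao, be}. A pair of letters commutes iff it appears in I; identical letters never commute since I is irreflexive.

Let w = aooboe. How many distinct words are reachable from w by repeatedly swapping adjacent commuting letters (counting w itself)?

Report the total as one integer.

piece 0:a — minimal
piece 1:o — minimal
piece 2:o rests on {1:o}
piece 3:b rests on {2:o}
piece 4:o rests on {3:b}
piece 5:e rests on {4:o}
minimal pieces: {0:a, 1:o}
ways to finish when only these pieces remain (= sum over removing one remaining piece with nothing left below it):
  1 left: {0}→1  {5}→1
  2 left: {0,5}→2  {4,5}→1
  3 left: {0,4,5}→3  {3,4,5}→1
  4 left: {0,3,4,5}→4  {2,3,4,5}→1
  placing 0:a first → 1 extensions
  placing 1:o first → 5 extensions
total linear extensions = 6

6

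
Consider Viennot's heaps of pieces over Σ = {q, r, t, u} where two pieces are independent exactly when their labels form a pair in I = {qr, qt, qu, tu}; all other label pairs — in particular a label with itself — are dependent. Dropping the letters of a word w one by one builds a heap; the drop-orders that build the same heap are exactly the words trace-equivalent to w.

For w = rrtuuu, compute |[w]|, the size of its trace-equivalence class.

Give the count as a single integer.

0(r) covers ∅
1(r) covers 0:r
2(t) covers 1:r
3(u) covers 1:r
4(u) covers 3:u
5(u) covers 4:u
floor of heap: 0:r
completions by unplaced set U, small U first (add the entries for U minus each lowest piece of U):
  |U|=1: {2}:1  {5}:1
  |U|=2: {2,5}:2  {4,5}:1
  |U|=3: {2,4,5}:3  {3,4,5}:1
  |U|=4: {2,3,4,5}:4
  start at 0(r): 4

4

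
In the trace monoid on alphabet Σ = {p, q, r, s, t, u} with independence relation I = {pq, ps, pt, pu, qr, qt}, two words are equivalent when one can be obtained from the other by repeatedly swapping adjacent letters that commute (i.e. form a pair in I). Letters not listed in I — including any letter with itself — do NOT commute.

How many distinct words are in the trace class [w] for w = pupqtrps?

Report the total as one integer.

drop 0:p onto floor
drop 1:u onto floor
drop 2:p onto {0:p}
drop 3:q onto {1:u}
drop 4:t onto {1:u}
drop 5:r onto {2:p, 4:t}
drop 6:p onto {5:r}
drop 7:s onto {3:q, 5:r}
ground layer = {0:p, 1:u}
drop-orders for the pieces not yet dropped (sum over which currently-grounded one goes next):
  1 to go: {6} 1  {7} 1
  2 to go: {3,7} 1  {6,7} 2
  3 to go: {3,6,7} 3  {5,6,7} 2
  4 to go: {2,5,6,7} 2  {3,5,6,7} 5  {4,5,6,7} 2
  5 to go: {0,2,5,6,7} 2  {2,3,5,6,7} 7  {2,4,5,6,7} 4  {3,4,5,6,7} 7
  6 to go: {0,2,3,5,6,7} 9  {0,2,4,5,6,7} 6  {1,3,4,5,6,7} 7  {2,3,4,5,6,7} 18
  if 0:p drops first: 25 orders
  if 1:u drops first: 33 orders
heap linearizations: 58

58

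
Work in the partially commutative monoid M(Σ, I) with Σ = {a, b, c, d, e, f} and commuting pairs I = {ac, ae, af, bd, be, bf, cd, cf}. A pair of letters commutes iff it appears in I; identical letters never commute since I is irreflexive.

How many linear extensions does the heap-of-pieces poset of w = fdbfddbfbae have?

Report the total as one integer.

piece 0:f — minimal
piece 1:d rests on {0:f}
piece 2:b — minimal
piece 3:f rests on {1:d}
piece 4:d rests on {3:f}
piece 5:d rests on {4:d}
piece 6:b rests on {2:b}
piece 7:f rests on {5:d}
piece 8:b rests on {6:b}
piece 9:a rests on {5:d, 8:b}
piece 10:e rests on {7:f}
minimal pieces: {0:f, 2:b}
ways to finish when only these pieces remain (= sum over removing one remaining piece with nothing left below it):
  1 left: {9}→1  {10}→1
  2 left: {7,10}→1  {8,9}→1  {9,10}→2
  3 left: {6,8,9}→1  {7,9,10}→3  {8,9,10}→3
  4 left: {2,6,8,9}→1  {5,7,9,10}→3  {6,8,9,10}→4  {7,8,9,10}→6
  5 left: {2,6,8,9,10}→5  {4,5,7,9,10}→3  {5,7,8,9,10}→9  {6,7,8,9,10}→10
  6 left: {2,6,7,8,9,10}→15  {3,4,5,7,9,10}→3  {4,5,7,8,9,10}→12  {5,6,7,8,9,10}→19
  7 left: {1,3,4,5,7,9,10}→3  {2,5,6,7,8,9,10}→34  {3,4,5,7,8,9,10}→15  {4,5,6,7,8,9,10}→31
  8 left: {0,1,3,4,5,7,9,10}→3  {1,3,4,5,7,8,9,10}→18  {2,4,5,6,7,8,9,10}→65  {3,4,5,6,7,8,9,10}→46
  9 left: {0,1,3,4,5,7,8,9,10}→21  {1,3,4,5,6,7,8,9,10}→64  {2,3,4,5,6,7,8,9,10}→111
  placing 0:f first → 175 extensions
  placing 2:b first → 85 extensions
total linear extensions = 260

260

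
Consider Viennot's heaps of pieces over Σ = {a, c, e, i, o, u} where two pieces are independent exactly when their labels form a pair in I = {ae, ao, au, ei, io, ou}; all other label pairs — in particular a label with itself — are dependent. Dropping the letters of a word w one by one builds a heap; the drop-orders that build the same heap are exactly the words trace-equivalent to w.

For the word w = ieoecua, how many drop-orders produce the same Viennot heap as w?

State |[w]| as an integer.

8

0(i) covers ∅
1(e) covers ∅
2(o) covers 1:e
3(e) covers 2:o
4(c) covers 0:i, 3:e
5(u) covers 4:c
6(a) covers 4:c
floor of heap: 0:i, 1:e
completions by unplaced set U, small U first (add the entries for U minus each lowest piece of U):
  |U|=1: {5}:1  {6}:1
  |U|=2: {5,6}:2
  |U|=3: {4,5,6}:2
  |U|=4: {0,4,5,6}:2  {3,4,5,6}:2
  |U|=5: {0,3,4,5,6}:4  {2,3,4,5,6}:2
  start at 0(i): 2
  start at 1(e): 6
sum over floor = 8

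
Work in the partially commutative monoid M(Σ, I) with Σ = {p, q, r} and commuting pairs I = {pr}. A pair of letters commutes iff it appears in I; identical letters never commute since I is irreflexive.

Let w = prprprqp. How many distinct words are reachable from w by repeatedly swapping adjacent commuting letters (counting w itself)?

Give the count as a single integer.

#0=p has no predecessor
#1=r has no predecessor
#2=p depends on [0:p]
#3=r depends on [1:r]
#4=p depends on [2:p]
#5=r depends on [3:r]
#6=q depends on [4:p, 5:r]
#7=p depends on [6:q]
sources: [0:p, 1:r]
N(rest) = Σ N(rest − s) over sources s of rest; N(one piece) = 1:
  size 1 → [7]=1
  size 2 → [6,7]=1
  size 3 → [4,6,7]=1  [5,6,7]=1
  size 4 → [2,4,6,7]=1  [3,5,6,7]=1  [4,5,6,7]=2
  size 5 → [0,2,4,6,7]=1  [1,3,5,6,7]=1  [2,4,5,6,7]=3  [3,4,5,6,7]=3
  size 6 → [0,2,4,5,6,7]=4  [1,3,4,5,6,7]=4  [2,3,4,5,6,7]=6
  first=0(p) contributes 10
  first=1(r) contributes 10
|[w]| = 20

20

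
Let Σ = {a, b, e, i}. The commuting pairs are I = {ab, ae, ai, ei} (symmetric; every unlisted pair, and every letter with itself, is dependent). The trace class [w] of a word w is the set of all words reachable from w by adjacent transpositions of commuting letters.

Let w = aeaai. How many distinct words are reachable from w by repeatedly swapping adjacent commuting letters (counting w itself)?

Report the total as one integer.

20

#0=a has no predecessor
#1=e has no predecessor
#2=a depends on [0:a]
#3=a depends on [2:a]
#4=i has no predecessor
sources: [0:a, 1:e, 4:i]
N(rest) = Σ N(rest − s) over sources s of rest; N(one piece) = 1:
  size 1 → [1]=1  [3]=1  [4]=1
  size 2 → [1,3]=2  [1,4]=2  [2,3]=1  [3,4]=2
  size 3 → [0,2,3]=1  [1,2,3]=3  [1,3,4]=6  [2,3,4]=3
  first=0(a) contributes 12
  first=1(e) contributes 4
  first=4(i) contributes 4
|[w]| = 20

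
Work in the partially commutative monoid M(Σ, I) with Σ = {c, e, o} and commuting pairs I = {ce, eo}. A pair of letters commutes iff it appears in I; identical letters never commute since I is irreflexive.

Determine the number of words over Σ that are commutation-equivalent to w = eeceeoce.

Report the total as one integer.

#0=e has no predecessor
#1=e depends on [0:e]
#2=c has no predecessor
#3=e depends on [1:e]
#4=e depends on [3:e]
#5=o depends on [2:c]
#6=c depends on [5:o]
#7=e depends on [4:e]
sources: [0:e, 2:c]
N(rest) = Σ N(rest − s) over sources s of rest; N(one piece) = 1:
  size 1 → [6]=1  [7]=1
  size 2 → [4,7]=1  [5,6]=1  [6,7]=2
  size 3 → [2,5,6]=1  [3,4,7]=1  [4,6,7]=3  [5,6,7]=3
  size 4 → [1,3,4,7]=1  [2,5,6,7]=4  [3,4,6,7]=4  [4,5,6,7]=6
  size 5 → [0,1,3,4,7]=1  [1,3,4,6,7]=5  [2,4,5,6,7]=10  [3,4,5,6,7]=10
  size 6 → [0,1,3,4,6,7]=6  [1,3,4,5,6,7]=15  [2,3,4,5,6,7]=20
  first=0(e) contributes 35
  first=2(c) contributes 21
|[w]| = 56

56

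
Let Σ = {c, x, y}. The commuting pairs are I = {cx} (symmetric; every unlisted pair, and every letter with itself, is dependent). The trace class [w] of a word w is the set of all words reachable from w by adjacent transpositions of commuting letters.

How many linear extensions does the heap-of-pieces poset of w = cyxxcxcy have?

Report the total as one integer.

piece 0:c — minimal
piece 1:y rests on {0:c}
piece 2:x rests on {1:y}
piece 3:x rests on {2:x}
piece 4:c rests on {1:y}
piece 5:x rests on {3:x}
piece 6:c rests on {4:c}
piece 7:y rests on {5:x, 6:c}
minimal pieces: {0:c}
ways to finish when only these pieces remain (= sum over removing one remaining piece with nothing left below it):
  1 left: {7}→1
  2 left: {5,7}→1  {6,7}→1
  3 left: {3,5,7}→1  {4,6,7}→1  {5,6,7}→2
  4 left: {2,3,5,7}→1  {3,5,6,7}→3  {4,5,6,7}→3
  5 left: {2,3,5,6,7}→4  {3,4,5,6,7}→6
  6 left: {2,3,4,5,6,7}→10
  placing 0:c first → 10 extensions

10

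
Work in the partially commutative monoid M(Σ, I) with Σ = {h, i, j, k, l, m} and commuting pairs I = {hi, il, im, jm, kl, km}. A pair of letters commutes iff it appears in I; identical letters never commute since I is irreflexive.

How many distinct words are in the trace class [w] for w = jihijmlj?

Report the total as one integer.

0(j) covers ∅
1(i) covers 0:j
2(h) covers 0:j
3(i) covers 1:i
4(j) covers 2:h, 3:i
5(m) covers 2:h
6(l) covers 4:j, 5:m
7(j) covers 6:l
floor of heap: 0:j
completions by unplaced set U, small U first (add the entries for U minus each lowest piece of U):
  |U|=1: {7}:1
  |U|=2: {6,7}:1
  |U|=3: {4,6,7}:1  {5,6,7}:1
  |U|=4: {3,4,6,7}:1  {4,5,6,7}:2
  |U|=5: {1,3,4,6,7}:1  {2,4,5,6,7}:2  {3,4,5,6,7}:3
  |U|=6: {1,3,4,5,6,7}:4  {2,3,4,5,6,7}:5
  start at 0(j): 9

9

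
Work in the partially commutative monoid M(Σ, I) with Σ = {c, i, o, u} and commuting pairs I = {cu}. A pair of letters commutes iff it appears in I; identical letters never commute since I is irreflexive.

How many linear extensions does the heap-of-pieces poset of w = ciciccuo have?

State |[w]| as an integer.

3

drop 0:c onto floor
drop 1:i onto {0:c}
drop 2:c onto {1:i}
drop 3:i onto {2:c}
drop 4:c onto {3:i}
drop 5:c onto {4:c}
drop 6:u onto {3:i}
drop 7:o onto {5:c, 6:u}
ground layer = {0:c}
drop-orders for the pieces not yet dropped (sum over which currently-grounded one goes next):
  1 to go: {7} 1
  2 to go: {5,7} 1  {6,7} 1
  3 to go: {4,5,7} 1  {5,6,7} 2
  4 to go: {4,5,6,7} 3
  5 to go: {3,4,5,6,7} 3
  6 to go: {2,3,4,5,6,7} 3
  if 0:c drops first: 3 orders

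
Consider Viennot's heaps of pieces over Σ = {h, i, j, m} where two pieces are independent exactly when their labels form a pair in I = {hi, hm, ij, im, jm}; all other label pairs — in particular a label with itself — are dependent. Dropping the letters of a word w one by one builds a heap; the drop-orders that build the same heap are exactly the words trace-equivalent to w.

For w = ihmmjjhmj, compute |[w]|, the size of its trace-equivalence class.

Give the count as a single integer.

504

0(i) covers ∅
1(h) covers ∅
2(m) covers ∅
3(m) covers 2:m
4(j) covers 1:h
5(j) covers 4:j
6(h) covers 5:j
7(m) covers 3:m
8(j) covers 6:h
floor of heap: 0:i, 1:h, 2:m
completions by unplaced set U, small U first (add the entries for U minus each lowest piece of U):
  |U|=1: {0}:1  {7}:1  {8}:1
  |U|=2: {0,7}:2  {0,8}:2  {3,7}:1  {6,8}:1  {7,8}:2
  |U|=3: {0,3,7}:3  {0,6,8}:3  {0,7,8}:6  {2,3,7}:1  {3,7,8}:3  {5,6,8}:1  {6,7,8}:3
  |U|=4: {0,2,3,7}:4  {0,3,7,8}:12  {0,5,6,8}:4  {0,6,7,8}:12  {2,3,7,8}:4  {3,6,7,8}:6  {4,5,6,8}:1  {5,6,7,8}:4
  |U|=5: {0,2,3,7,8}:20  {0,3,6,7,8}:30  {0,4,5,6,8}:5  {0,5,6,7,8}:20  {1,4,5,6,8}:1  {2,3,6,7,8}:10  {3,5,6,7,8}:10  {4,5,6,7,8}:5
  |U|=6: {0,1,4,5,6,8}:6  {0,2,3,6,7,8}:60  {0,3,5,6,7,8}:60  {0,4,5,6,7,8}:30  {1,4,5,6,7,8}:6  {2,3,5,6,7,8}:20  {3,4,5,6,7,8}:15
  |U|=7: {0,1,4,5,6,7,8}:42  {0,2,3,5,6,7,8}:140  {0,3,4,5,6,7,8}:105  {1,3,4,5,6,7,8}:21  {2,3,4,5,6,7,8}:35
  start at 0(i): 56
  start at 1(h): 280
  start at 2(m): 168
sum over floor = 504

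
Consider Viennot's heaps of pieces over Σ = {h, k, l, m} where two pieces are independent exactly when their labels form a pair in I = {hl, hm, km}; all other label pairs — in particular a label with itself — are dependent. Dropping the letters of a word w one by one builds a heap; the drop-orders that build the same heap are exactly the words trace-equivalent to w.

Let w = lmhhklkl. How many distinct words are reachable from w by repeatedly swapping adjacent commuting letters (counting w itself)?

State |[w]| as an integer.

9

piece 0:l — minimal
piece 1:m rests on {0:l}
piece 2:h — minimal
piece 3:h rests on {2:h}
piece 4:k rests on {0:l, 3:h}
piece 5:l rests on {1:m, 4:k}
piece 6:k rests on {5:l}
piece 7:l rests on {6:k}
minimal pieces: {0:l, 2:h}
ways to finish when only these pieces remain (= sum over removing one remaining piece with nothing left below it):
  1 left: {7}→1
  2 left: {6,7}→1
  3 left: {5,6,7}→1
  4 left: {1,5,6,7}→1  {4,5,6,7}→1
  5 left: {1,4,5,6,7}→2  {3,4,5,6,7}→1
  6 left: {0,1,4,5,6,7}→2  {1,3,4,5,6,7}→3  {2,3,4,5,6,7}→1
  placing 0:l first → 4 extensions
  placing 2:h first → 5 extensions
total linear extensions = 9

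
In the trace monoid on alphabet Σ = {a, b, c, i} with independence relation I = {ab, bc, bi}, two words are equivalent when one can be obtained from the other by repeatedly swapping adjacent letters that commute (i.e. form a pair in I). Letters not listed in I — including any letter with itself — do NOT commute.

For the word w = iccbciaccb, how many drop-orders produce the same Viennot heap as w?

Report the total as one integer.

piece 0:i — minimal
piece 1:c rests on {0:i}
piece 2:c rests on {1:c}
piece 3:b — minimal
piece 4:c rests on {2:c}
piece 5:i rests on {4:c}
piece 6:a rests on {5:i}
piece 7:c rests on {6:a}
piece 8:c rests on {7:c}
piece 9:b rests on {3:b}
minimal pieces: {0:i, 3:b}
ways to finish when only these pieces remain (= sum over removing one remaining piece with nothing left below it):
  1 left: {8}→1  {9}→1
  2 left: {3,9}→1  {7,8}→1  {8,9}→2
  3 left: {3,8,9}→3  {6,7,8}→1  {7,8,9}→3
  4 left: {3,7,8,9}→6  {5,6,7,8}→1  {6,7,8,9}→4
  5 left: {3,6,7,8,9}→10  {4,5,6,7,8}→1  {5,6,7,8,9}→5
  6 left: {2,4,5,6,7,8}→1  {3,5,6,7,8,9}→15  {4,5,6,7,8,9}→6
  7 left: {1,2,4,5,6,7,8}→1  {2,4,5,6,7,8,9}→7  {3,4,5,6,7,8,9}→21
  8 left: {0,1,2,4,5,6,7,8}→1  {1,2,4,5,6,7,8,9}→8  {2,3,4,5,6,7,8,9}→28
  placing 0:i first → 36 extensions
  placing 3:b first → 9 extensions
total linear extensions = 45

45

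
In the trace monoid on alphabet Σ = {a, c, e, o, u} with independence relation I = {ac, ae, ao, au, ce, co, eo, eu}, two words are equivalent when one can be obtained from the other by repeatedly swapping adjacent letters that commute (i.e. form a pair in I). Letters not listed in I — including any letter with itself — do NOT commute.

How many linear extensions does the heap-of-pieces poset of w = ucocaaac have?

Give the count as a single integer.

224

#0=u has no predecessor
#1=c depends on [0:u]
#2=o depends on [0:u]
#3=c depends on [1:c]
#4=a has no predecessor
#5=a depends on [4:a]
#6=a depends on [5:a]
#7=c depends on [3:c]
sources: [0:u, 4:a]
N(rest) = Σ N(rest − s) over sources s of rest; N(one piece) = 1:
  size 1 → [2]=1  [6]=1  [7]=1
  size 2 → [2,6]=2  [2,7]=2  [3,7]=1  [5,6]=1  [6,7]=2
  size 3 → [1,3,7]=1  [2,3,7]=3  [2,5,6]=3  [2,6,7]=6  [3,6,7]=3  [4,5,6]=1  [5,6,7]=3
  size 4 → [1,2,3,7]=4  [1,3,6,7]=4  [2,3,6,7]=12  [2,4,5,6]=4  [2,5,6,7]=12  [3,5,6,7]=6  [4,5,6,7]=4
  size 5 → [0,1,2,3,7]=4  [1,2,3,6,7]=20  [1,3,5,6,7]=10  [2,3,5,6,7]=30  [2,4,5,6,7]=20  [3,4,5,6,7]=10
  size 6 → [0,1,2,3,6,7]=24  [1,2,3,5,6,7]=60  [1,3,4,5,6,7]=20  [2,3,4,5,6,7]=60
  first=0(u) contributes 140
  first=4(a) contributes 84
|[w]| = 224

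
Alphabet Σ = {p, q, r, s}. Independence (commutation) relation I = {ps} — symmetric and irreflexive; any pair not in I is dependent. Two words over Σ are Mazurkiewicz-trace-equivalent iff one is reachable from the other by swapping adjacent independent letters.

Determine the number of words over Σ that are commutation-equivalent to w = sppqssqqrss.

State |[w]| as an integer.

3

#0=s has no predecessor
#1=p has no predecessor
#2=p depends on [1:p]
#3=q depends on [0:s, 2:p]
#4=s depends on [3:q]
#5=s depends on [4:s]
#6=q depends on [5:s]
#7=q depends on [6:q]
#8=r depends on [7:q]
#9=s depends on [8:r]
#10=s depends on [9:s]
sources: [0:s, 1:p]
N(rest) = Σ N(rest − s) over sources s of rest; N(one piece) = 1:
  size 1 → [10]=1
  size 2 → [9,10]=1
  size 3 → [8,9,10]=1
  size 4 → [7,8,9,10]=1
  size 5 → [6,7,8,9,10]=1
  size 6 → [5,6,7,8,9,10]=1
  size 7 → [4,5,6,7,8,9,10]=1
  size 8 → [3,4,5,6,7,8,9,10]=1
  size 9 → [0,3,4,5,6,7,8,9,10]=1  [2,3,4,5,6,7,8,9,10]=1
  first=0(s) contributes 1
  first=1(p) contributes 2
|[w]| = 3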